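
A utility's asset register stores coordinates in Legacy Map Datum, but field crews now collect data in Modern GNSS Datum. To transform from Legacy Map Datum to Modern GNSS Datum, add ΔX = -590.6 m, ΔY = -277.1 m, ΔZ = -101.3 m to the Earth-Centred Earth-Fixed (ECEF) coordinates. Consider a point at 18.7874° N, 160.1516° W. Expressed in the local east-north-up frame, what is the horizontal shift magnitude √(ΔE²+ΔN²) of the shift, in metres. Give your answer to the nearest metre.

The local east axis at (φ, λ) is (−sin λ, cos λ, 0), so ΔE = −sin(-160.1516°)·(-590.6) + cos(-160.1516°)·(-277.1) = 60.11 m.
The local north axis is (−sin φ cos λ, −sin φ sin λ, cos φ), giving ΔN = -178.908 − 30.301 − 95.903 = -305.11 m.
Horizontal magnitude = √(ΔE² + ΔN²) = √(60.11² + (-305.11)²) = 310.98 m.

311 m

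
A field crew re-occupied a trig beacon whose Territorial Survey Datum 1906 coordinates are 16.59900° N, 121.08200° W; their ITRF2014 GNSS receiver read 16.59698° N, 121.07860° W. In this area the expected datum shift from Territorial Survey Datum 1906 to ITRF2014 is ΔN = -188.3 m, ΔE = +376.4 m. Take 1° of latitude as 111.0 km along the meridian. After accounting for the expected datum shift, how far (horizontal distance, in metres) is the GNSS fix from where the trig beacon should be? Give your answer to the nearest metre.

Observed coordinate differences: Δφ = -0.00202°, Δλ = +0.00340°.
Converting to metres (1° lat = 111000 m, cos φ = 0.958328): observed ΔN = -224.2 m, observed ΔE = 361.7 m.
Subtracting the expected shift leaves a residual of -224.2 − (-188.3) = -35.9 m north and 361.7 − (376.4) = -14.7 m east.
Residual distance = √((-35.9)² + (-14.7)²) = 38.8 m.

39 m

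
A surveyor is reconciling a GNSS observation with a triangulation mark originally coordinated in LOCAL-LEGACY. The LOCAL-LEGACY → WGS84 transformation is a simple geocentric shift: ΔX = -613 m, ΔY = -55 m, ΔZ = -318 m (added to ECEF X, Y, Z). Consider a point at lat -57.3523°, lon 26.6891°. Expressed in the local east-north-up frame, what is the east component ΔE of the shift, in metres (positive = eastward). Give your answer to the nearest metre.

ΔE = 226 m

The local east axis at (φ, λ) is (−sin λ, cos λ, 0), so ΔE = −sin(26.6891°)·(-613) + cos(26.6891°)·(-55) = 226.19 m.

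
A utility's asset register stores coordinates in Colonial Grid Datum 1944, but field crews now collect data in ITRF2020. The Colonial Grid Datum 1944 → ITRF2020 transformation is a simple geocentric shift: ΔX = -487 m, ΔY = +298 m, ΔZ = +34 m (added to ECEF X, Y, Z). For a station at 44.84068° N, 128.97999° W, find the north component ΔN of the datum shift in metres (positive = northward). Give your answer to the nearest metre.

ΔN = -29 m

At φ = 44.84068°, λ = -128.97999°: sin φ = 0.705138, cos φ = 0.709070, sin λ = -0.777366, cos λ = -0.629049.
ΔN = −sin φ cos λ·ΔX − sin φ sin λ·ΔY + cos φ·ΔZ = −(0.705138)(-0.629049)(-487) − (0.705138)(-0.777366)(298) + (0.709070)(34) = -28.56 m.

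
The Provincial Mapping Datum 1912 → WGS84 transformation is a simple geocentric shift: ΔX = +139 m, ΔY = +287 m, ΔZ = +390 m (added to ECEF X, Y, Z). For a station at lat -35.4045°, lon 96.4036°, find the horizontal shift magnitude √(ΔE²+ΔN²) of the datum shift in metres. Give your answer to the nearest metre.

The local east axis at (φ, λ) is (−sin λ, cos λ, 0), so ΔE = −sin(96.4036°)·139 + cos(96.4036°)·287 = -170.14 m.
The local north axis is (−sin φ cos λ, −sin φ sin λ, cos φ), giving ΔN = -8.982 + 165.235 + 317.882 = 474.14 m.
Horizontal magnitude = √(ΔE² + ΔN²) = √((-170.14)² + 474.14²) = 503.74 m.

504 m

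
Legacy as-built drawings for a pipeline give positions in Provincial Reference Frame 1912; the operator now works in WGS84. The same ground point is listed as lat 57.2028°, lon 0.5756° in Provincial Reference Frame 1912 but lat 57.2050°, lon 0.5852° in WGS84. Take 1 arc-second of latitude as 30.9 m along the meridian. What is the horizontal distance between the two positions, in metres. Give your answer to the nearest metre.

Δφ = 57.2050° − 57.2028° = +0.0022°; Δλ = 0.5852° − 0.5756° = +0.0096°.
1° of latitude = 3600 × 30.90 = 111240 m.
ΔN = Δφ × 111240 = 244.7 m; ΔE = Δλ × 111240 × cos(57.2028°) = +0.0096 × 111240 × 0.541667 = 578.4 m.
Distance = √(ΔE² + ΔN²) = √(578.4² + 244.7²) = 628.1 m.

628 m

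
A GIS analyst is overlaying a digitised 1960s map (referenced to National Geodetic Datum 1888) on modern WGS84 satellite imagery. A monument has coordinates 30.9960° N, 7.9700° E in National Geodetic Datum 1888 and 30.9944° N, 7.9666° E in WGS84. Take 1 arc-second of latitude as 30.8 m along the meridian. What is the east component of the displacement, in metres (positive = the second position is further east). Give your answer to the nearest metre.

ΔE = -323 m

Δφ = 30.9944° − 30.9960° = -0.0016°; Δλ = 7.9666° − 7.9700° = -0.0034°.
1° of latitude = 3600 × 30.80 = 110880 m.
ΔN = Δφ × 110880 = -177.4 m; ΔE = Δλ × 110880 × cos(30.9960°) = -0.0034 × 110880 × 0.857203 = -323.2 m.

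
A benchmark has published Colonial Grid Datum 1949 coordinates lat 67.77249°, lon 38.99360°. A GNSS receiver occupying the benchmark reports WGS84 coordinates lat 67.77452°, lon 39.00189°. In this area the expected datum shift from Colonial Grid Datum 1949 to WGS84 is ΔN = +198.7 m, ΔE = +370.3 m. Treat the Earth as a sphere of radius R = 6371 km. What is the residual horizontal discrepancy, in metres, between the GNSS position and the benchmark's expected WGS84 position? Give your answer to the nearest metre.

35 m

Observed coordinate differences: Δφ = +0.00203°, Δλ = +0.00829°.
Converting to metres (1° lat = 111195 m, cos φ = 0.378285): observed ΔN = 225.7 m, observed ΔE = 348.7 m.
Subtracting the expected shift leaves a residual of 225.7 − (198.7) = 27.0 m north and 348.7 − (370.3) = -21.6 m east.
Residual distance = √(27.0² + (-21.6)²) = 34.6 m.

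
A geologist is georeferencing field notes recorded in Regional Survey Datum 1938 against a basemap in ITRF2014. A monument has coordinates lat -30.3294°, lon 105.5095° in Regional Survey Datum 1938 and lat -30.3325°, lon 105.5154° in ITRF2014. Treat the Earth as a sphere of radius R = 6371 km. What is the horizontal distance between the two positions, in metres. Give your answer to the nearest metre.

663 m

Δφ = -30.3325° − -30.3294° = -0.0031°; Δλ = 105.5154° − 105.5095° = +0.0059°.
1° along a meridian = πR/180 = 111195 m.
ΔN = Δφ × 111195 = -344.7 m; ΔE = Δλ × 111195 × cos(-30.3294°) = +0.0059 × 111195 × 0.863137 = 566.3 m.
Distance = √(ΔE² + ΔN²) = √(566.3² + (-344.7)²) = 662.9 m.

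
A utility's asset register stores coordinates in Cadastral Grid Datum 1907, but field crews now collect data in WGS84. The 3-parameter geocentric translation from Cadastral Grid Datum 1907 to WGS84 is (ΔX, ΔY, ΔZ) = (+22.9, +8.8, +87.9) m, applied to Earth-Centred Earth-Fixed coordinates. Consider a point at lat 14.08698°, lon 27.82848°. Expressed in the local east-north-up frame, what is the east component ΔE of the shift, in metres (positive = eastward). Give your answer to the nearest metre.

The local east axis at (φ, λ) is (−sin λ, cos λ, 0), so ΔE = −sin(27.82848°)·22.9 + cos(27.82848°)·8.8 = -2.91 m.

ΔE = -3 m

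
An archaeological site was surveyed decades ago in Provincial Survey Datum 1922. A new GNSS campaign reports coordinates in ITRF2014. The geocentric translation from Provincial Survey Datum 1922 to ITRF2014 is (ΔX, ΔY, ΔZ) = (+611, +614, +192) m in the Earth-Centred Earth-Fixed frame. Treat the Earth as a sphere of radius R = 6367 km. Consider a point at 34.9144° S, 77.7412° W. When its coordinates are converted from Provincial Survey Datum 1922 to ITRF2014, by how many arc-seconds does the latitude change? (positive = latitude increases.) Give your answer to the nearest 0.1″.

Δφ = -3.6″

sin φ = -0.572352, cos φ = 0.820008, sin λ = -0.977199, cos λ = 0.212328.
North component: ΔN = −sin φ cos λ·ΔX − sin φ sin λ·ΔY + cos φ·ΔZ = −(-0.572352)(0.212328)(611) − (-0.572352)(-0.977199)(614) + (0.820008)(192) = -111.72 m.
1° of latitude spans πR/180 = 111125 m, so Δφ = -111.72 / 111125 × 3600 = -3.619″.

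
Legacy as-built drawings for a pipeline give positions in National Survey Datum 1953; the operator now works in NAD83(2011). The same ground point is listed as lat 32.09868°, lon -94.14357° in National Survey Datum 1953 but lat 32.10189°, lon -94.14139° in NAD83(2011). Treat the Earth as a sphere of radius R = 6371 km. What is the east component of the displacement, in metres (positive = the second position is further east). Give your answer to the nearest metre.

ΔE = 205 m

Δφ = 32.10189° − 32.09868° = +0.00321°; Δλ = -94.14139° − -94.14357° = +0.00218°.
1° along a meridian = πR/180 = 111195 m.
ΔN = Δφ × 111195 = 356.9 m; ΔE = Δλ × 111195 × cos(32.09868°) = +0.00218 × 111195 × 0.847134 = 205.3 m.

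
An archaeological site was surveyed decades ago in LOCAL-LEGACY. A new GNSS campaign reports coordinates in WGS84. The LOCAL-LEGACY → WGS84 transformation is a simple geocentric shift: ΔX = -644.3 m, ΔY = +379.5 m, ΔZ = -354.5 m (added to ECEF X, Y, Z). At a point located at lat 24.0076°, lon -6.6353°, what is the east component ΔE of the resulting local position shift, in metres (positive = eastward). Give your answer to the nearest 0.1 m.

ΔE = 302.5 m

At φ = 24.0076°, λ = -6.6353°: sin φ = 0.406858, cos φ = 0.913491, sin λ = -0.115549, cos λ = 0.993302.
ΔE = −sin λ·ΔX + cos λ·ΔY = −(-0.115549)·(-644.3) + (0.993302)·(379.5) = 302.51 m.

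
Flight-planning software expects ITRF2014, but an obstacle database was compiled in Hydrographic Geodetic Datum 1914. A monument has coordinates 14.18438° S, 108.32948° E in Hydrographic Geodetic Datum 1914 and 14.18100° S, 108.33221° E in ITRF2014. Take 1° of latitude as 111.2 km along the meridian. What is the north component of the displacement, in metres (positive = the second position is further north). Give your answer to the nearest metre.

Δφ = -14.18100° − -14.18438° = +0.00338°; Δλ = 108.33221° − 108.32948° = +0.00273°.
ΔN = Δφ × 111200 = 375.9 m; ΔE = Δλ × 111200 × cos(-14.18438°) = +0.00273 × 111200 × 0.969512 = 294.3 m.

ΔN = 376 m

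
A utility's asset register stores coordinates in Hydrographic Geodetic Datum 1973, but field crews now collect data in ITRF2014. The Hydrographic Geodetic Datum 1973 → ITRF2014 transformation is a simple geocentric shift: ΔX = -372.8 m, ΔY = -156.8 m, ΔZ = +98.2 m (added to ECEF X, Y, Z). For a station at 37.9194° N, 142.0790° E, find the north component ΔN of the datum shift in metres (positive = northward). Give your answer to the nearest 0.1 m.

ΔN = -44.0 m

At φ = 37.9194°, λ = 142.0790°: sin φ = 0.614552, cos φ = 0.788876, sin λ = 0.614574, cos λ = -0.788859.
ΔN = −sin φ cos λ·ΔX − sin φ sin λ·ΔY + cos φ·ΔZ = −(0.614552)(-0.788859)(-372.8) − (0.614552)(0.614574)(-156.8) + (0.788876)(98.2) = -44.04 m.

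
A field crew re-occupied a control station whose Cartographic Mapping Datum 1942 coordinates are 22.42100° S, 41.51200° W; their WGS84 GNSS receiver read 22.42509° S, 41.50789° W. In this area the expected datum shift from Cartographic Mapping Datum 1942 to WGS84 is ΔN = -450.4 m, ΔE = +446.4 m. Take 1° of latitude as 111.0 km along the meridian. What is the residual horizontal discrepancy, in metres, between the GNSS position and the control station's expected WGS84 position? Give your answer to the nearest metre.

Observed coordinate differences: Δφ = -0.00409°, Δλ = +0.00411°.
Converting to metres (1° lat = 111000 m, cos φ = 0.924406): observed ΔN = -454.0 m, observed ΔE = 421.7 m.
Subtracting the expected shift leaves a residual of -454.0 − (-450.4) = -3.6 m north and 421.7 − (446.4) = -24.7 m east.
Residual distance = √((-3.6)² + (-24.7)²) = 24.9 m.

25 m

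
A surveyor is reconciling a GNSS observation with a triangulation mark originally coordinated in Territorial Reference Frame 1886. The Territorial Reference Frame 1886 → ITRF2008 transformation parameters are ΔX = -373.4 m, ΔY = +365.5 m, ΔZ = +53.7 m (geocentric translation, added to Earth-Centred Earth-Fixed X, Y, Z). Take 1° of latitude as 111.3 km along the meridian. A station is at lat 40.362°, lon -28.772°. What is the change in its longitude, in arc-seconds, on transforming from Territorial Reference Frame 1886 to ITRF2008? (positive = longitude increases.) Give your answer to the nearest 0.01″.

sin φ = 0.647615, cos φ = 0.761968, sin λ = -0.481325, cos λ = 0.876542.
East component: ΔE = −sin λ·ΔX + cos λ·ΔY = −(-0.481325)(-373.4) + (0.876542)(365.5) = 140.65 m.
1° of latitude spans 111300 m; at latitude φ, 1° of longitude spans that × cos φ = 84807.0 m, so Δλ = 140.65 / 84807.0 × 3600 = 5.970″.

Δλ = 5.97″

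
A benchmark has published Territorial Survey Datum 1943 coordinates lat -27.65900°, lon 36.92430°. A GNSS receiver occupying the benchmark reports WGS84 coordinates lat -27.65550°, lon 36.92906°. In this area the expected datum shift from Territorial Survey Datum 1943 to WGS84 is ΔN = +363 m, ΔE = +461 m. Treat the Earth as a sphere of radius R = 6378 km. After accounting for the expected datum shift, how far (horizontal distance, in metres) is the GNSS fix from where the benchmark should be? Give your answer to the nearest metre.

Observed coordinate differences: Δφ = +0.00350°, Δλ = +0.00476°.
Converting to metres (1° lat = 111317 m, cos φ = 0.885726): observed ΔN = 389.6 m, observed ΔE = 469.3 m.
Subtracting the expected shift leaves a residual of 389.6 − (363) = 26.6 m north and 469.3 − (461) = 8.3 m east.
Residual distance = √(26.6² + 8.3²) = 27.9 m.

28 m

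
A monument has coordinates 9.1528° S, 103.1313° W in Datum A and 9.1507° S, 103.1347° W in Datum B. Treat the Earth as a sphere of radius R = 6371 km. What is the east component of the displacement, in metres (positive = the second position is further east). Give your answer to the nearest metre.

Δφ = -9.1507° − -9.1528° = +0.0021°; Δλ = -103.1347° − -103.1313° = -0.0034°.
1° along a meridian = πR/180 = 111195 m.
ΔN = Δφ × 111195 = 233.5 m; ΔE = Δλ × 111195 × cos(-9.1528°) = -0.0034 × 111195 × 0.987268 = -373.2 m.

ΔE = -373 m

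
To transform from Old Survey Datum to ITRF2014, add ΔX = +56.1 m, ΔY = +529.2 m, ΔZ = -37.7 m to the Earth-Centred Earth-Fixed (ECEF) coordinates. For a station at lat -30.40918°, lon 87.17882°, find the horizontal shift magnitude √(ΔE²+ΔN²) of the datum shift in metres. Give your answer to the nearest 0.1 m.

The local east axis at (φ, λ) is (−sin λ, cos λ, 0), so ΔE = −sin(87.17882°)·56.1 + cos(87.17882°)·529.2 = -29.99 m.
The local north axis is (−sin φ cos λ, −sin φ sin λ, cos φ), giving ΔN = 1.398 + 267.542 − 32.514 = 236.43 m.
Horizontal magnitude = √(ΔE² + ΔN²) = √((-29.99)² + 236.43²) = 238.32 m.

238.3 m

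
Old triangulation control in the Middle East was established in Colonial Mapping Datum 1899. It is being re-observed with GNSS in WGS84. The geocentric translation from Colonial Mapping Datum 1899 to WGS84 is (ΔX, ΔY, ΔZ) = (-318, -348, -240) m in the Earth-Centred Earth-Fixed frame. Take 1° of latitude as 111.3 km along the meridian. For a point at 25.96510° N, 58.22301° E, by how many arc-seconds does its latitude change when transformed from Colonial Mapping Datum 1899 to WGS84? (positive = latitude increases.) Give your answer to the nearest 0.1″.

Δφ = -0.4″

sin φ = 0.437824, cos φ = 0.899061, sin λ = 0.850104, cos λ = 0.526614.
North component: ΔN = −sin φ cos λ·ΔX − sin φ sin λ·ΔY + cos φ·ΔZ = −(0.437824)(0.526614)(-318) − (0.437824)(0.850104)(-348) + (0.899061)(-240) = -12.93 m.
1° of latitude spans 111300 m, so Δφ = -12.93 / 111300 × 3600 = -0.418″.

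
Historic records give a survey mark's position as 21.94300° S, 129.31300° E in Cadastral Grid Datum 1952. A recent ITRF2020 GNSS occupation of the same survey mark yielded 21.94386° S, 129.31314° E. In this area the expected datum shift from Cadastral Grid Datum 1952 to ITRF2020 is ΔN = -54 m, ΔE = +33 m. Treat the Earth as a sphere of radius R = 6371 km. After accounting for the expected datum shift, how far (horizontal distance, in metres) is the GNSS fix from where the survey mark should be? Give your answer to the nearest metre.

46 m

Observed coordinate differences: Δφ = -0.00086°, Δλ = +0.00014°.
Converting to metres (1° lat = 111195 m, cos φ = 0.927556): observed ΔN = -95.6 m, observed ΔE = 14.4 m.
Subtracting the expected shift leaves a residual of -95.6 − (-54) = -41.6 m north and 14.4 − (33) = -18.6 m east.
Residual distance = √((-41.6)² + (-18.6)²) = 45.6 m.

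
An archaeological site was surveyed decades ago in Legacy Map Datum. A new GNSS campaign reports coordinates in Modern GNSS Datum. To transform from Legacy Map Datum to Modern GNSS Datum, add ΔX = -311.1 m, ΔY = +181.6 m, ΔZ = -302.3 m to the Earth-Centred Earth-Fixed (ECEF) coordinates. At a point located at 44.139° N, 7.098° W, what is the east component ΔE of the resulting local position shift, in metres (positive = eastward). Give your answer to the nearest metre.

ΔE = 142 m

At φ = 44.139°, λ = -7.098°: sin φ = 0.696401, cos φ = 0.717652, sin λ = -0.123567, cos λ = 0.992336.
ΔE = −sin λ·ΔX + cos λ·ΔY = −(-0.123567)·(-311.1) + (0.992336)·(181.6) = 141.77 m.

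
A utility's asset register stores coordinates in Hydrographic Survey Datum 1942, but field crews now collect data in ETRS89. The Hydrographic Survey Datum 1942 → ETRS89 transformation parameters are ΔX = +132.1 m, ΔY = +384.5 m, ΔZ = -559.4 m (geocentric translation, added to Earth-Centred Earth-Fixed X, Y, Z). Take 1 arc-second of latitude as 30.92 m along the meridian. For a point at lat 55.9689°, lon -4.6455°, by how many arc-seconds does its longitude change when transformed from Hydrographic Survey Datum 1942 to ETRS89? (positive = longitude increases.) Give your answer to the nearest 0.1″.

Δλ = 22.8″

sin φ = 0.828734, cos φ = 0.559643, sin λ = -0.080990, cos λ = 0.996715.
East component: ΔE = −sin λ·ΔX + cos λ·ΔY = −(-0.080990)(132.1) + (0.996715)(384.5) = 393.94 m.
1° of latitude spans 3600 × 30.92 = 111312 m; at latitude φ, 1° of longitude spans that × cos φ = 62295.0 m, so Δλ = 393.94 / 62295.0 × 3600 = 22.765″.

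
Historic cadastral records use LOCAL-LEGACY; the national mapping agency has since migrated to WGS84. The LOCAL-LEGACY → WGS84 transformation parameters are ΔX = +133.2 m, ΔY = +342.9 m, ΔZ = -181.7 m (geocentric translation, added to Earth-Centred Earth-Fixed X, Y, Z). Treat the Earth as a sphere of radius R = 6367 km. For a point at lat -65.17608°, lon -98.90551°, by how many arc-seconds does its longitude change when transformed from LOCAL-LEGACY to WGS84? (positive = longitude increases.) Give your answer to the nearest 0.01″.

Δλ = 6.06″

sin φ = -0.907602, cos φ = 0.419831, sin λ = -0.987945, cos λ = -0.154805.
East component: ΔE = −sin λ·ΔX + cos λ·ΔY = −(-0.987945)(133.2) + (-0.154805)(342.9) = 78.51 m.
1° of latitude spans πR/180 = 111125 m; at latitude φ, 1° of longitude spans that × cos φ = 46653.8 m, so Δλ = 78.51 / 46653.8 × 3600 = 6.058″.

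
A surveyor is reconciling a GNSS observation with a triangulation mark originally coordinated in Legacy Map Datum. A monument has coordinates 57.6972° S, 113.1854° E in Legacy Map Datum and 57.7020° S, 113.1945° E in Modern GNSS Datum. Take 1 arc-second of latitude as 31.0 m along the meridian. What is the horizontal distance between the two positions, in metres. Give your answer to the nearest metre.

763 m

Δφ = -57.7020° − -57.6972° = -0.0048°; Δλ = 113.1945° − 113.1854° = +0.0091°.
1° of latitude = 3600 × 31.00 = 111600 m.
ΔN = Δφ × 111600 = -535.7 m; ΔE = Δλ × 111600 × cos(-57.6972°) = +0.0091 × 111600 × 0.534394 = 542.7 m.
Distance = √(ΔE² + ΔN²) = √(542.7² + (-535.7)²) = 762.6 m.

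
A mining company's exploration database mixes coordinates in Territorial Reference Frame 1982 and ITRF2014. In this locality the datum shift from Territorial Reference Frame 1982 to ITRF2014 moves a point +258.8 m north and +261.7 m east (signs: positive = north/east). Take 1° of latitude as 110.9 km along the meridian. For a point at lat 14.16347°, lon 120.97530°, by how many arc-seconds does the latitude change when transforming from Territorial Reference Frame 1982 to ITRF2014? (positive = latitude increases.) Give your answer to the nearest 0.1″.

Δφ = 8.4″

1° of latitude = 110.9 km, so Δφ = 258.8 / 110900 = 0.0023336° = 8.401″.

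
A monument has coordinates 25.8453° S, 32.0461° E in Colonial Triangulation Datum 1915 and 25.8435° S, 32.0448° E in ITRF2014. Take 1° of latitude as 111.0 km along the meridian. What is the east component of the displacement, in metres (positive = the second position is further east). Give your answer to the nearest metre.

Δφ = -25.8435° − -25.8453° = +0.0018°; Δλ = 32.0448° − 32.0461° = -0.0013°.
ΔN = Δφ × 111000 = 199.8 m; ΔE = Δλ × 111000 × cos(-25.8453°) = -0.0013 × 111000 × 0.899974 = -129.9 m.

ΔE = -130 m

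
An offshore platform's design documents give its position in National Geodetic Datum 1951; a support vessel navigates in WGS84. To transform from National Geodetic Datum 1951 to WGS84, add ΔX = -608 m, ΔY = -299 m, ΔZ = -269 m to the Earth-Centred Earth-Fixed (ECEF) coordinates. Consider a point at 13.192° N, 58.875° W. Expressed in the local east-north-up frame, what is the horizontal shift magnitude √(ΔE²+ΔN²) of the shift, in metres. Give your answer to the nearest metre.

The local east axis at (φ, λ) is (−sin λ, cos λ, 0), so ΔE = −sin(-58.875°)·(-608) + cos(-58.875°)·(-299) = -675.03 m.
The local north axis is (−sin φ cos λ, −sin φ sin λ, cos φ), giving ΔN = 71.723 − 58.413 − 261.901 = -248.59 m.
Horizontal magnitude = √(ΔE² + ΔN²) = √((-675.03)² + (-248.59)²) = 719.35 m.

719 m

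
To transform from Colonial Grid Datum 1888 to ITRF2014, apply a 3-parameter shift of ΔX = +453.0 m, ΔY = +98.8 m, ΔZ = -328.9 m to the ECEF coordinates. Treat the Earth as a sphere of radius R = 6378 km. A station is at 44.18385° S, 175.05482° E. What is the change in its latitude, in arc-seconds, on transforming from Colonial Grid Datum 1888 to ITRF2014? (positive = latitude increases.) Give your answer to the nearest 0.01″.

sin φ = -0.696963, cos φ = 0.717107, sin λ = 0.086203, cos λ = -0.996278.
North component: ΔN = −sin φ cos λ·ΔX − sin φ sin λ·ΔY + cos φ·ΔZ = −(-0.696963)(-0.996278)(453.0) − (-0.696963)(0.086203)(98.8) + (0.717107)(-328.9) = -544.47 m.
1° of latitude spans πR/180 = 111317 m, so Δφ = -544.47 / 111317 × 3600 = -17.608″.

Δφ = -17.61″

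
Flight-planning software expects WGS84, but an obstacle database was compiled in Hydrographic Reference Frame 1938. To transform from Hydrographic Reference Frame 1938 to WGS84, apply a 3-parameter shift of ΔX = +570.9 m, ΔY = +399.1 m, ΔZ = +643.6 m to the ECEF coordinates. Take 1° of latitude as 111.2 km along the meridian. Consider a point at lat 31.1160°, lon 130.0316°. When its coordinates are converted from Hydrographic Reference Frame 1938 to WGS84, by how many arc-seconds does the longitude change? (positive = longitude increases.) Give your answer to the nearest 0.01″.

Δλ = -26.24″

sin φ = 0.516772, cos φ = 0.856123, sin λ = 0.765690, cos λ = -0.643210.
East component: ΔE = −sin λ·ΔX + cos λ·ΔY = −(0.765690)(570.9) + (-0.643210)(399.1) = -693.84 m.
1° of latitude spans 111200 m; at latitude φ, 1° of longitude spans that × cos φ = 95200.9 m, so Δλ = -693.84 / 95200.9 × 3600 = -26.237″.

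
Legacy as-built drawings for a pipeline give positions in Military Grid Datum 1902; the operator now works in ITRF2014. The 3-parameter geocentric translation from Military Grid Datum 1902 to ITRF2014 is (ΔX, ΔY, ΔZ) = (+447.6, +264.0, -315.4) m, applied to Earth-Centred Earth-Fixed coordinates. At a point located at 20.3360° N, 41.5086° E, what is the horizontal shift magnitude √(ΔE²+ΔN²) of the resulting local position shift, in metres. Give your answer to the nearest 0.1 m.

483.3 m

At φ = 20.3360°, λ = 41.5086°: sin φ = 0.347525, cos φ = 0.937671, sin λ = 0.662732, cos λ = 0.748856.
ΔE = −sin λ·ΔX + cos λ·ΔY = −(0.662732)·(447.6) + (0.748856)·(264.0) = -98.94 m.
ΔN = −sin φ cos λ·ΔX − sin φ sin λ·ΔY + cos φ·ΔZ = −(0.347525)(0.748856)(447.6) − (0.347525)(0.662732)(264.0) + (0.937671)(-315.4) = -473.03 m.
Horizontal magnitude = √(ΔE² + ΔN²) = √((-98.94)² + (-473.03)²) = 483.27 m.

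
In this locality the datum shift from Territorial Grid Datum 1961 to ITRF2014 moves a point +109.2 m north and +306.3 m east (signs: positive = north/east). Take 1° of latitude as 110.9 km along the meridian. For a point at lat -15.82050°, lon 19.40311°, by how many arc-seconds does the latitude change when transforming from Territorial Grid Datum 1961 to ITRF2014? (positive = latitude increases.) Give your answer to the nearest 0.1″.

Δφ = 3.5″

1° of latitude = 110.9 km, so Δφ = 109.2 / 110900 = 0.0009847° = 3.545″.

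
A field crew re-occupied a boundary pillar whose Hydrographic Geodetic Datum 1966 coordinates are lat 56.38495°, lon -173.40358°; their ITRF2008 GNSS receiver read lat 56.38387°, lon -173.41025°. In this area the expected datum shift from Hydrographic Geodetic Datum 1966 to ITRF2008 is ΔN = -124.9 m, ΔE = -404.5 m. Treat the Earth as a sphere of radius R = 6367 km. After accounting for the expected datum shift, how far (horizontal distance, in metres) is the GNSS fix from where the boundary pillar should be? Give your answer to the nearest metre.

Observed coordinate differences: Δφ = -0.00108°, Δλ = -0.00667°.
Converting to metres (1° lat = 111125 m, cos φ = 0.553610): observed ΔN = -120.0 m, observed ΔE = -410.3 m.
Subtracting the expected shift leaves a residual of -120.0 − (-124.9) = 4.9 m north and -410.3 − (-404.5) = -5.8 m east.
Residual distance = √(4.9² + (-5.8)²) = 7.6 m.

8 m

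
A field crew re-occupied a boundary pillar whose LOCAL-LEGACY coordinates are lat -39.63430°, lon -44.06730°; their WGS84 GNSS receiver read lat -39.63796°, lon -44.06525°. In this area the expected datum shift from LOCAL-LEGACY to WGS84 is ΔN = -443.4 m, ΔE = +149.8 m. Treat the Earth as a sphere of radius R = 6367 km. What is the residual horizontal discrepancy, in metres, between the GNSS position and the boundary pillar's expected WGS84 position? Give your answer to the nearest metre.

45 m

Observed coordinate differences: Δφ = -0.00366°, Δλ = +0.00205°.
Converting to metres (1° lat = 111125 m, cos φ = 0.770132): observed ΔN = -406.7 m, observed ΔE = 175.4 m.
Subtracting the expected shift leaves a residual of -406.7 − (-443.4) = 36.7 m north and 175.4 − (149.8) = 25.6 m east.
Residual distance = √(36.7² + 25.6²) = 44.8 m.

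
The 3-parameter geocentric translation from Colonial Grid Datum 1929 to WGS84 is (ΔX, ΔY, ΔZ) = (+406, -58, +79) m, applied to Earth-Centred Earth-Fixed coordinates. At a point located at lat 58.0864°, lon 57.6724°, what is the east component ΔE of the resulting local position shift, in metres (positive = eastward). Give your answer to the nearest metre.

At φ = 58.0864°, λ = 57.6724°: sin φ = 0.848846, cos φ = 0.528640, sin λ = 0.845004, cos λ = 0.534759.
ΔE = −sin λ·ΔX + cos λ·ΔY = −(0.845004)·(406) + (0.534759)·(-58) = -374.09 m.

ΔE = -374 m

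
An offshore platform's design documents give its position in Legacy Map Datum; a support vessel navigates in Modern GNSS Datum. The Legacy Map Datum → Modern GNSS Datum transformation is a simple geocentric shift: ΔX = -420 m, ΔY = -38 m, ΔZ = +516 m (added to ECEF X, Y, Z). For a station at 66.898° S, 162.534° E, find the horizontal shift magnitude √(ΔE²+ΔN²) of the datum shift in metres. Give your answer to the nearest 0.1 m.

583.5 m

At φ = -66.898°, λ = 162.534°: sin φ = -0.919808, cos φ = 0.392369, sin λ = 0.300140, cos λ = -0.953895.
ΔE = −sin λ·ΔX + cos λ·ΔY = −(0.300140)·(-420) + (-0.953895)·(-38) = 162.31 m.
ΔN = −sin φ cos λ·ΔX − sin φ sin λ·ΔY + cos φ·ΔZ = −(-0.919808)(-0.953895)(-420) − (-0.919808)(0.300140)(-38) + (0.392369)(516) = 560.48 m.
Horizontal magnitude = √(ΔE² + ΔN²) = √(162.31² + 560.48²) = 583.51 m.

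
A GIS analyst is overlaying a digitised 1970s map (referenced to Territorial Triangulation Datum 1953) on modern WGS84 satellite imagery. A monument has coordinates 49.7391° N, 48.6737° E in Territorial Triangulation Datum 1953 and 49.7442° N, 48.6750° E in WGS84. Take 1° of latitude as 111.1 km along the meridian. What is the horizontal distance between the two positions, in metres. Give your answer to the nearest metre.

574 m

Δφ = 49.7442° − 49.7391° = +0.0051°; Δλ = 48.6750° − 48.6737° = +0.0013°.
ΔN = Δφ × 111100 = 566.6 m; ΔE = Δλ × 111100 × cos(49.7391°) = +0.0013 × 111100 × 0.646269 = 93.3 m.
Distance = √(ΔE² + ΔN²) = √(93.3² + 566.6²) = 574.2 m.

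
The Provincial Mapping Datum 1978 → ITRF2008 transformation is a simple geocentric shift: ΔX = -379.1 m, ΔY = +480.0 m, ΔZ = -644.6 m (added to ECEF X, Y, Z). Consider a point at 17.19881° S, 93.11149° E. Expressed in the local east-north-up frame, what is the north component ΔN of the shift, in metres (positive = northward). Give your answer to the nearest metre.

ΔN = -468 m

The local north axis is (−sin φ cos λ, −sin φ sin λ, cos φ), giving ΔN = 6.084 + 141.721 − 615.776 = -467.97 m.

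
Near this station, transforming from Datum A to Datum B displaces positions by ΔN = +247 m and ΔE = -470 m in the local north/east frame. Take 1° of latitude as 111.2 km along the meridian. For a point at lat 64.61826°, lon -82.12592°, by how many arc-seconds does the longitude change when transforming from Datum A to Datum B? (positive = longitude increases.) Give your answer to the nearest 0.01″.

At latitude 64.61826°, cos φ = 0.428647.
1° of longitude at this latitude = 111.2 × cos φ = 47.67 km, so Δλ = -470.0 / 47665.6 = -0.0098604° = -35.497″.

Δλ = -35.50″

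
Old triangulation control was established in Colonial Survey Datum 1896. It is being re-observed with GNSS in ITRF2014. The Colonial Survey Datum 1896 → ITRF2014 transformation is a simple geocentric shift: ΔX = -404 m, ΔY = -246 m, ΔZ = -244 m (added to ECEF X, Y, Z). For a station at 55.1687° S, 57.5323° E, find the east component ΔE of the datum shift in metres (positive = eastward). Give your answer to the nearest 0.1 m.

The local east axis at (φ, λ) is (−sin λ, cos λ, 0), so ΔE = −sin(57.5323°)·(-404) + cos(57.5323°)·(-246) = 208.79 m.

ΔE = 208.8 m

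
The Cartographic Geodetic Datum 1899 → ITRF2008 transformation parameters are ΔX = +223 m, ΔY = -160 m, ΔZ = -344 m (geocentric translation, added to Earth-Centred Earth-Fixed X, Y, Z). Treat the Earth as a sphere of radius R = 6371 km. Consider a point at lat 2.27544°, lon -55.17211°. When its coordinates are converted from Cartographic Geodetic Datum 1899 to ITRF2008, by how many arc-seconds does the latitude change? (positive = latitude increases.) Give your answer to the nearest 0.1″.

Δφ = -11.5″

sin φ = 0.039703, cos φ = 0.999212, sin λ = -0.820871, cos λ = 0.571113.
North component: ΔN = −sin φ cos λ·ΔX − sin φ sin λ·ΔY + cos φ·ΔZ = −(0.039703)(0.571113)(223) − (0.039703)(-0.820871)(-160) + (0.999212)(-344) = -354.00 m.
1° of latitude spans πR/180 = 111195 m, so Δφ = -354.00 / 111195 × 3600 = -11.461″.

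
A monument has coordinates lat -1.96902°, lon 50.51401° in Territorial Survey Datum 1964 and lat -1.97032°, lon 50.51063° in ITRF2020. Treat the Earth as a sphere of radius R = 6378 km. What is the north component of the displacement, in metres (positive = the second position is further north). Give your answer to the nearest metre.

ΔN = -145 m

Δφ = -1.97032° − -1.96902° = -0.00130°; Δλ = 50.51063° − 50.51401° = -0.00338°.
1° along a meridian = πR/180 = 111317 m.
ΔN = Δφ × 111317 = -144.7 m; ΔE = Δλ × 111317 × cos(-1.96902°) = -0.00338 × 111317 × 0.999410 = -376.0 m.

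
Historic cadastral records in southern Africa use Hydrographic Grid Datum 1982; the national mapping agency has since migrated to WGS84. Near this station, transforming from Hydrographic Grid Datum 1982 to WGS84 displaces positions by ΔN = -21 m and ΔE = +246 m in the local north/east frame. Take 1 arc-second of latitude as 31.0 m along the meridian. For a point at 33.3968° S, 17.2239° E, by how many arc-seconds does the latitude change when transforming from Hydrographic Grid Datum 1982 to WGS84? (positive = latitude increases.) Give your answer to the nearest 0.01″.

Δφ = -0.68″

1″ of latitude = 31.00 m, so Δφ = -21.0 / 31.00 = -0.677″.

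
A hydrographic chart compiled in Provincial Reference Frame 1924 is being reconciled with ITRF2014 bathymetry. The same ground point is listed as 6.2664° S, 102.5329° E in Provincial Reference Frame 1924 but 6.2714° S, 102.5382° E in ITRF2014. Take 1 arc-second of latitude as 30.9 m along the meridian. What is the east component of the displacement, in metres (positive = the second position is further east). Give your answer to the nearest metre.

ΔE = 586 m

Δφ = -6.2714° − -6.2664° = -0.0050°; Δλ = 102.5382° − 102.5329° = +0.0053°.
1° of latitude = 3600 × 30.90 = 111240 m.
ΔN = Δφ × 111240 = -556.2 m; ΔE = Δλ × 111240 × cos(-6.2664°) = +0.0053 × 111240 × 0.994025 = 586.0 m.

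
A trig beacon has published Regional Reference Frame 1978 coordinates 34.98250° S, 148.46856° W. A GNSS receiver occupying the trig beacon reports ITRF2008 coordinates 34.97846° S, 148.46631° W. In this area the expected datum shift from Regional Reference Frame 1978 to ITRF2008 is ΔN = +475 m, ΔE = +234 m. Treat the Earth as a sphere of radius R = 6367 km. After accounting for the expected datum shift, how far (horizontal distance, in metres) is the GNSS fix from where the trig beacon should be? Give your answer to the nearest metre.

39 m

Observed coordinate differences: Δφ = +0.00404°, Δλ = +0.00225°.
Converting to metres (1° lat = 111125 m, cos φ = 0.819327): observed ΔN = 448.9 m, observed ΔE = 204.9 m.
Subtracting the expected shift leaves a residual of 448.9 − (475) = -26.1 m north and 204.9 − (234) = -29.1 m east.
Residual distance = √((-26.1)² + (-29.1)²) = 39.1 m.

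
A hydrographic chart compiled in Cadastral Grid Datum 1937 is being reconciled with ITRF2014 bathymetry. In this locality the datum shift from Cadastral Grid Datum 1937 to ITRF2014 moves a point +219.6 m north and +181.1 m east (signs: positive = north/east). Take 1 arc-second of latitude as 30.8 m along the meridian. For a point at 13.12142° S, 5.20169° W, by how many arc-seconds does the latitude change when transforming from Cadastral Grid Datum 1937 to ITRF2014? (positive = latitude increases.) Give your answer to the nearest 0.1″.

1″ of latitude = 30.80 m, so Δφ = 219.6 / 30.80 = 7.130″.

Δφ = 7.1″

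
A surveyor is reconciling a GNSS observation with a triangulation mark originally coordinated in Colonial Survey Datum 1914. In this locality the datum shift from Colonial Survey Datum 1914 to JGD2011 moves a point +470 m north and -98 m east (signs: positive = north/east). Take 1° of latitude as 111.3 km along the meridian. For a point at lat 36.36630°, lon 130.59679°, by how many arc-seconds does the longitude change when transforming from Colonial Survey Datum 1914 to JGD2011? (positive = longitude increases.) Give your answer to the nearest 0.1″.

Δλ = -3.9″

At latitude 36.36630°, cos φ = 0.805243.
1° of longitude at this latitude = 111.3 × cos φ = 89.62 km, so Δλ = -98.0 / 89623.5 = -0.0010935° = -3.936″.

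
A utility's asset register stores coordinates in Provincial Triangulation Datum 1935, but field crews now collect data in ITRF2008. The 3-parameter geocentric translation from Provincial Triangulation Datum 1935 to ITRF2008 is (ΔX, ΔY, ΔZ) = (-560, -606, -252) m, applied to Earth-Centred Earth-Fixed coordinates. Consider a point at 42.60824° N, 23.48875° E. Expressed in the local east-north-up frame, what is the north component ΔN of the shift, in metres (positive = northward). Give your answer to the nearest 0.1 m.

At φ = 42.60824°, λ = 23.48875°: sin φ = 0.676982, cos φ = 0.736000, sin λ = 0.398569, cos λ = 0.917138.
ΔN = −sin φ cos λ·ΔX − sin φ sin λ·ΔY + cos φ·ΔZ = −(0.676982)(0.917138)(-560) − (0.676982)(0.398569)(-606) + (0.736000)(-252) = 325.74 m.

ΔN = 325.7 m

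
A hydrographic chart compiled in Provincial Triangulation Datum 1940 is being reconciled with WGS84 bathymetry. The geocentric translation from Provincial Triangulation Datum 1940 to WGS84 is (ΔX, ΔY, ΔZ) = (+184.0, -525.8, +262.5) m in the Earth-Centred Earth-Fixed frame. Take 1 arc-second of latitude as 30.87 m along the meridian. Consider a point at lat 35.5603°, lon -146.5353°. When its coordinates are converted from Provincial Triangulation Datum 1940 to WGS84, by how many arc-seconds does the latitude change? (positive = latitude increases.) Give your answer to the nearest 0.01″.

sin φ = 0.581559, cos φ = 0.813504, sin λ = -0.551423, cos λ = -0.834226.
North component: ΔN = −sin φ cos λ·ΔX − sin φ sin λ·ΔY + cos φ·ΔZ = −(0.581559)(-0.834226)(184.0) − (0.581559)(-0.551423)(-525.8) + (0.813504)(262.5) = 134.20 m.
1° of latitude spans 3600 × 30.87 = 111132 m, so Δφ = 134.20 / 111132 × 3600 = 4.347″.

Δφ = 4.35″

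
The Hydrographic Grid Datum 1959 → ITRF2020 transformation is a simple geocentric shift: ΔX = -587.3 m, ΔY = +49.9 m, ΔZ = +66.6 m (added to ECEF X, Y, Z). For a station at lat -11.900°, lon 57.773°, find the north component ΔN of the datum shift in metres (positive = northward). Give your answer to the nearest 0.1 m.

The local north axis is (−sin φ cos λ, −sin φ sin λ, cos φ), giving ΔN = -64.582 + 8.704 + 65.169 = 9.29 m.

ΔN = 9.3 m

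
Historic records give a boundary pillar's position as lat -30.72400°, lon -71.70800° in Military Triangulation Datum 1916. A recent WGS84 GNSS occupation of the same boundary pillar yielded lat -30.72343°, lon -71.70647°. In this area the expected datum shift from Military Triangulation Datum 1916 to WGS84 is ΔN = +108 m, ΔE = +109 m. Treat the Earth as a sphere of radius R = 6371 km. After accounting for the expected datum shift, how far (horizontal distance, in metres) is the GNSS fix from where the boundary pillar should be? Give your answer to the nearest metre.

Observed coordinate differences: Δφ = +0.00057°, Δλ = +0.00153°.
Converting to metres (1° lat = 111195 m, cos φ = 0.859638): observed ΔN = 63.4 m, observed ΔE = 146.2 m.
Subtracting the expected shift leaves a residual of 63.4 − (108) = -44.6 m north and 146.2 − (109) = 37.2 m east.
Residual distance = √((-44.6)² + 37.2²) = 58.1 m.

58 m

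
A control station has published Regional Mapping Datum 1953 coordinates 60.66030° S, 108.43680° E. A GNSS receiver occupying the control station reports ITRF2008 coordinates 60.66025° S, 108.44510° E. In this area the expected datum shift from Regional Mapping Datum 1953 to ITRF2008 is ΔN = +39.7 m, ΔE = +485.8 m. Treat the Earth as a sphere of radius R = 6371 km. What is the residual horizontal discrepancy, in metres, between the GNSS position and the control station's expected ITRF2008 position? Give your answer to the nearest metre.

48 m

Observed coordinate differences: Δφ = +0.00005°, Δλ = +0.00830°.
Converting to metres (1° lat = 111195 m, cos φ = 0.489987): observed ΔN = 5.6 m, observed ΔE = 452.2 m.
Subtracting the expected shift leaves a residual of 5.6 − (39.7) = -34.1 m north and 452.2 − (485.8) = -33.6 m east.
Residual distance = √((-34.1)² + (-33.6)²) = 47.9 m.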